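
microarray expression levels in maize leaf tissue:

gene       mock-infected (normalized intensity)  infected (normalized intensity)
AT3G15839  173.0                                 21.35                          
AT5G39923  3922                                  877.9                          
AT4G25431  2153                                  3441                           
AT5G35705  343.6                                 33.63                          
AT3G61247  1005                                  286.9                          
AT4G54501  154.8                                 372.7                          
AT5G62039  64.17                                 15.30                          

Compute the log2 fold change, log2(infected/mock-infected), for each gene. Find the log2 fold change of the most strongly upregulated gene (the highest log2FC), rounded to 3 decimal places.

1.268

log2(21.35/173.0) = -3.018  (AT3G15839)
log2(877.9/3922) = -2.159  (AT5G39923)
log2(3441/2153) = 0.676  (AT4G25431)
log2(33.63/343.6) = -3.353  (AT5G35705)
log2(286.9/1005) = -1.809  (AT3G61247)
log2(372.7/154.8) = 1.268  (AT4G54501)
log2(15.30/64.17) = -2.068  (AT5G62039)
AT4G54501 is most strongly upregulated.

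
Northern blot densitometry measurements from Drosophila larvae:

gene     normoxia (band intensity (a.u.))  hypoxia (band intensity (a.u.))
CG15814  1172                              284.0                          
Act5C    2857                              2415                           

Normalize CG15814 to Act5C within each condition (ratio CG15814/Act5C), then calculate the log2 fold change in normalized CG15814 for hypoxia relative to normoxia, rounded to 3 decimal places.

CG15814/Act5C (normoxia) = 1172 / 2857 = 0.41022
CG15814/Act5C (hypoxia) = 284.0 / 2415 = 0.1176
Fold change = 0.1176 / 0.41022 = 0.2867
log2(0.2867) = -1.8025

-1.803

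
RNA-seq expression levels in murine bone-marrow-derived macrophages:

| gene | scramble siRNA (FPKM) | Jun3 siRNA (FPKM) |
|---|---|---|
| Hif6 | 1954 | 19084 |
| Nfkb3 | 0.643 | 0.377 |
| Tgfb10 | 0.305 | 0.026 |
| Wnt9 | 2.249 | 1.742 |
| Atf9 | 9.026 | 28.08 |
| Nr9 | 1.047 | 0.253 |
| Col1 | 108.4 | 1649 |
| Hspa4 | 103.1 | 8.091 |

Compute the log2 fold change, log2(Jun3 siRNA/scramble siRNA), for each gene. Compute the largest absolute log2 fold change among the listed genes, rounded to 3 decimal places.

log2(19084/1954) = 3.288  (Hif6)
log2(0.377/0.643) = -0.770  (Nfkb3)
log2(0.026/0.305) = -3.552  (Tgfb10)
log2(1.742/2.249) = -0.369  (Wnt9)
log2(28.08/9.026) = 1.637  (Atf9)
log2(0.253/1.047) = -2.049  (Nr9)
log2(1649/108.4) = 3.927  (Col1)
log2(8.091/103.1) = -3.672  (Hspa4)
The largest magnitude belongs to Col1.

3.927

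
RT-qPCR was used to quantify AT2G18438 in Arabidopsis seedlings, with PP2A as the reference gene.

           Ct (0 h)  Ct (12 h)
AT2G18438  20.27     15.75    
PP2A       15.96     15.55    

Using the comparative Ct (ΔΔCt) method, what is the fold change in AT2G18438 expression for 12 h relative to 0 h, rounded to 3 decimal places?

ΔCt(0 h) = 20.270 − 15.960 = 4.310
ΔCt(12 h) = 15.750 − 15.550 = 0.200
ΔΔCt = 0.200 − 4.310 = -4.110
Fold change = 2^(−(-4.110)) = 2^4.110 = 17.2677

17.268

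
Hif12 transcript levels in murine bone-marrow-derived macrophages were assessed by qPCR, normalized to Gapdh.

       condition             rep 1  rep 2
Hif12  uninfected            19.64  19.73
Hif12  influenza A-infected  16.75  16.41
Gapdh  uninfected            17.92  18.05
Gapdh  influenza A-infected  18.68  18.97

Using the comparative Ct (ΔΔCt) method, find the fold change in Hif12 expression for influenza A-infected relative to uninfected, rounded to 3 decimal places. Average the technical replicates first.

Mean Ct: Hif12 uninfected 19.685; Hif12 influenza A-infected 16.580; Gapdh uninfected 17.985; Gapdh influenza A-infected 18.825
ΔCt(uninfected) = 19.685 − 17.985 = 1.700
ΔCt(influenza A-infected) = 16.580 − 18.825 = -2.245
ΔΔCt = -2.245 − 1.700 = -3.945
Fold change = 2^(−(-3.945)) = 2^3.945 = 15.4015

15.402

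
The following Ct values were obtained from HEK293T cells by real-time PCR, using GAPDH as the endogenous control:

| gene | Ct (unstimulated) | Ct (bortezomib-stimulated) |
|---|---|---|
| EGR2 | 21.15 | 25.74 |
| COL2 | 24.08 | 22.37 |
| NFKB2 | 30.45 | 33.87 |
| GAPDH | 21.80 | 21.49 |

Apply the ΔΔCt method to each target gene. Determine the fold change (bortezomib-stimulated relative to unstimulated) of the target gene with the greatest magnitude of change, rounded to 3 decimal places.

0.033

EGR2: ΔΔCt = (25.74−21.49) − (21.15−21.80) = 4.25 − (-0.65) = 4.90; fold change = 2^-4.90 = 0.033
COL2: ΔΔCt = (22.37−21.49) − (24.08−21.80) = 0.88 − 2.28 = -1.40; fold change = 2^1.40 = 2.639
NFKB2: ΔΔCt = (33.87−21.49) − (30.45−21.80) = 12.38 − 8.65 = 3.73; fold change = 2^-3.73 = 0.075
EGR2 has the largest |ΔΔCt| = 4.90.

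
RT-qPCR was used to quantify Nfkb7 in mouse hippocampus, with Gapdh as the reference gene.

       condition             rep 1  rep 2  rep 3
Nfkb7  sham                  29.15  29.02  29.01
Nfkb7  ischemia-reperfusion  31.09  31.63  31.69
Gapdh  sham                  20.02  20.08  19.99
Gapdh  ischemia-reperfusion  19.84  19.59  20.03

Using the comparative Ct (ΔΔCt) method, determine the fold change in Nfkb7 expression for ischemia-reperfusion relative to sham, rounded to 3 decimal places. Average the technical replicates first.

0.163

Mean Ct: Nfkb7 sham 29.060; Nfkb7 ischemia-reperfusion 31.470; Gapdh sham 20.030; Gapdh ischemia-reperfusion 19.820
ΔCt(sham) = 29.060 − 20.030 = 9.030
ΔCt(ischemia-reperfusion) = 31.470 − 19.820 = 11.650
ΔΔCt = 11.650 − 9.030 = 2.620
Fold change = 2^(−2.620) = 0.1627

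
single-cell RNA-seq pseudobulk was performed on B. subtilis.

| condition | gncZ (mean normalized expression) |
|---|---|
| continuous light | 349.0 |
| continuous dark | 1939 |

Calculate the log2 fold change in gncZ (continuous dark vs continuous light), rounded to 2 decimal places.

Fold change = 1939 / 349.0 = 5.5559
log2(5.5559) = 2.474

2.47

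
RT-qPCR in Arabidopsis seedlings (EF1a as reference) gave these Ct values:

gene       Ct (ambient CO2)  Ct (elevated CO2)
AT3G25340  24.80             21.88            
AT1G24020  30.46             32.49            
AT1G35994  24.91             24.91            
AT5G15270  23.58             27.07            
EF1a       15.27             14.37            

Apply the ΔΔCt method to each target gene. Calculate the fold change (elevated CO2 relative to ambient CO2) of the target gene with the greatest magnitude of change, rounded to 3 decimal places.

AT3G25340: ΔΔCt = (21.88−14.37) − (24.80−15.27) = 7.51 − 9.53 = -2.02; fold change = 2^2.02 = 4.056
AT1G24020: ΔΔCt = (32.49−14.37) − (30.46−15.27) = 18.12 − 15.19 = 2.93; fold change = 2^-2.93 = 0.131
AT1G35994: ΔΔCt = (24.91−14.37) − (24.91−15.27) = 10.54 − 9.64 = 0.90; fold change = 2^-0.90 = 0.536
AT5G15270: ΔΔCt = (27.07−14.37) − (23.58−15.27) = 12.70 − 8.31 = 4.39; fold change = 2^-4.39 = 0.048
AT5G15270 has the largest |ΔΔCt| = 4.39.

0.048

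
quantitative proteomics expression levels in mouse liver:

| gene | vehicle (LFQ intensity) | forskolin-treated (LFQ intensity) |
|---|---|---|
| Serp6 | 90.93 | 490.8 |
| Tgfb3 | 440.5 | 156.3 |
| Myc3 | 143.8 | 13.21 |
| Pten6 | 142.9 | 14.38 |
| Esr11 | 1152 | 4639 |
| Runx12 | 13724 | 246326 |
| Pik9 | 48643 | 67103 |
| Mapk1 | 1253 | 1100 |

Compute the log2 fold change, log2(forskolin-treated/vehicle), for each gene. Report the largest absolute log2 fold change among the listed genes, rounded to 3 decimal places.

log2(490.8/90.93) = 2.432  (Serp6)
log2(156.3/440.5) = -1.495  (Tgfb3)
log2(13.21/143.8) = -3.444  (Myc3)
log2(14.38/142.9) = -3.313  (Pten6)
log2(4639/1152) = 2.010  (Esr11)
log2(246326/13724) = 4.166  (Runx12)
log2(67103/48643) = 0.464  (Pik9)
log2(1100/1253) = -0.188  (Mapk1)
The largest magnitude belongs to Runx12.

4.166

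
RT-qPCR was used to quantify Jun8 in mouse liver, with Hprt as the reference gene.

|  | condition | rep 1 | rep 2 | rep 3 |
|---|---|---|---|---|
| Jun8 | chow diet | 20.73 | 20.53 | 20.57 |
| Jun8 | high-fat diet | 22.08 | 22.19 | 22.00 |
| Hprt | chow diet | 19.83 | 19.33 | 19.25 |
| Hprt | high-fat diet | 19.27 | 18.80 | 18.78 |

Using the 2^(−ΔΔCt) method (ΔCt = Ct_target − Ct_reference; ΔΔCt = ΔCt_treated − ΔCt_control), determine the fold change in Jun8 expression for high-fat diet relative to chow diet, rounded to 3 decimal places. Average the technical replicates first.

Mean Ct: Jun8 chow diet 20.610; Jun8 high-fat diet 22.090; Hprt chow diet 19.470; Hprt high-fat diet 18.950
ΔCt(chow diet) = 20.610 − 19.470 = 1.140
ΔCt(high-fat diet) = 22.090 − 18.950 = 3.140
ΔΔCt = 3.140 − 1.140 = 2.000
Fold change = 2^(−2.000) = 0.2500

0.250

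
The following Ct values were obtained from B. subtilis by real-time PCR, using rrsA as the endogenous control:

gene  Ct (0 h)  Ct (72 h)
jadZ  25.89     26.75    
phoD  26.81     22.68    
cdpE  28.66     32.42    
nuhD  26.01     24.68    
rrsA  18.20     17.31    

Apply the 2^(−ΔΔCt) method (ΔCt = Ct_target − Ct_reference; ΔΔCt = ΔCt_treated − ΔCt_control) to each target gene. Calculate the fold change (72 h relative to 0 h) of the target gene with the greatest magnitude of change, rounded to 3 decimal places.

0.040

jadZ: ΔΔCt = (26.75−17.31) − (25.89−18.20) = 9.44 − 7.69 = 1.75; fold change = 2^-1.75 = 0.297
phoD: ΔΔCt = (22.68−17.31) − (26.81−18.20) = 5.37 − 8.61 = -3.24; fold change = 2^3.24 = 9.448
cdpE: ΔΔCt = (32.42−17.31) − (28.66−18.20) = 15.11 − 10.46 = 4.65; fold change = 2^-4.65 = 0.040
nuhD: ΔΔCt = (24.68−17.31) − (26.01−18.20) = 7.37 − 7.81 = -0.44; fold change = 2^0.44 = 1.357
cdpE has the largest |ΔΔCt| = 4.65.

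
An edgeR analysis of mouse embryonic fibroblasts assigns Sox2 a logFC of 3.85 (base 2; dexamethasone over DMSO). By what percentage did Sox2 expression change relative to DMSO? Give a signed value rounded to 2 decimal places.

Fold change = 2^(3.85) = 14.4200
Percent change = (FC − 1) × 100% = (14.4200 − 1) × 100 = 1342.00%

1342.00%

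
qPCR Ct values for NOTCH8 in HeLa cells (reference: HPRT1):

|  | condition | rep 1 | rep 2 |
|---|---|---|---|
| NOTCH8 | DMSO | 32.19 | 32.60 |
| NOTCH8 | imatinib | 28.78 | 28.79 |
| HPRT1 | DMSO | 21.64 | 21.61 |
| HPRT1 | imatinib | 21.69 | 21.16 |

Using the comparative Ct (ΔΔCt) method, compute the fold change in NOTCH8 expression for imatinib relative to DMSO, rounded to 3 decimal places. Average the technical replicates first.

10.629

Mean Ct: NOTCH8 DMSO 32.395; NOTCH8 imatinib 28.785; HPRT1 DMSO 21.625; HPRT1 imatinib 21.425
ΔCt(DMSO) = 32.395 − 21.625 = 10.770
ΔCt(imatinib) = 28.785 − 21.425 = 7.360
ΔΔCt = 7.360 − 10.770 = -3.410
Fold change = 2^(−(-3.410)) = 2^3.410 = 10.6295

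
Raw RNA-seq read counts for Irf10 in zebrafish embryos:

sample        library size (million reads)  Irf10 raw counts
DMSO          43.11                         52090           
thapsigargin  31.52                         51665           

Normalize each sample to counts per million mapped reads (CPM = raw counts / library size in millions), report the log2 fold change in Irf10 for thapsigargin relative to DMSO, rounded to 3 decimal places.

CPM(DMSO) = 52090 / 43.11 = 1208.3043
CPM(thapsigargin) = 51665 / 31.52 = 1639.1180
Fold change = 1639.1180 / 1208.3043 = 1.35654
log2(1.35654) = 0.4399

0.440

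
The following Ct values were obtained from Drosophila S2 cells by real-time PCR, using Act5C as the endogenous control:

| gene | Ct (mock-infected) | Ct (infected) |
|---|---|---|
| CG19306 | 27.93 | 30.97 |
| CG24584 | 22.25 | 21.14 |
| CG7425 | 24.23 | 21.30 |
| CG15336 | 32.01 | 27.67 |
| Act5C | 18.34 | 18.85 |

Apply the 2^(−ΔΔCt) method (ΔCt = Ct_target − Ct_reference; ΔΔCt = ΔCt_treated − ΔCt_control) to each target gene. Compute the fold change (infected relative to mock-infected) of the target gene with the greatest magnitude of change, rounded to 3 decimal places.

CG19306: ΔΔCt = (30.97−18.85) − (27.93−18.34) = 12.12 − 9.59 = 2.53; fold change = 2^-2.53 = 0.173
CG24584: ΔΔCt = (21.14−18.85) − (22.25−18.34) = 2.29 − 3.91 = -1.62; fold change = 2^1.62 = 3.074
CG7425: ΔΔCt = (21.30−18.85) − (24.23−18.34) = 2.45 − 5.89 = -3.44; fold change = 2^3.44 = 10.853
CG15336: ΔΔCt = (27.67−18.85) − (32.01−18.34) = 8.82 − 13.67 = -4.85; fold change = 2^4.85 = 28.840
CG15336 has the largest |ΔΔCt| = 4.85.

28.840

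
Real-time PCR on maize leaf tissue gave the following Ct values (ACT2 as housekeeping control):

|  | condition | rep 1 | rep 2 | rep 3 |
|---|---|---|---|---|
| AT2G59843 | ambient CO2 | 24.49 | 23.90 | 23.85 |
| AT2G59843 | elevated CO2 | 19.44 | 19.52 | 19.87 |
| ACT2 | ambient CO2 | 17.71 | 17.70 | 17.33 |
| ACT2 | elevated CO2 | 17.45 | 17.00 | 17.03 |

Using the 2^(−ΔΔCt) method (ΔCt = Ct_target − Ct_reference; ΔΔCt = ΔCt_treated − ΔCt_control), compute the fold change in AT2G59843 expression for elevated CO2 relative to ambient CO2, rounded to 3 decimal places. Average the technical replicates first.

16.564

Mean Ct: AT2G59843 ambient CO2 24.080; AT2G59843 elevated CO2 19.610; ACT2 ambient CO2 17.580; ACT2 elevated CO2 17.160
ΔCt(ambient CO2) = 24.080 − 17.580 = 6.500
ΔCt(elevated CO2) = 19.610 − 17.160 = 2.450
ΔΔCt = 2.450 − 6.500 = -4.050
Fold change = 2^(−(-4.050)) = 2^4.050 = 16.5642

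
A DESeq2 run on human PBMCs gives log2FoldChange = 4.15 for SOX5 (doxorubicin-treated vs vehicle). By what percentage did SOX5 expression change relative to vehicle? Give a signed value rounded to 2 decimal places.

Fold change = 2^(4.15) = 17.7531
Percent change = (FC − 1) × 100% = (17.7531 − 1) × 100 = 1675.31%

1675.31%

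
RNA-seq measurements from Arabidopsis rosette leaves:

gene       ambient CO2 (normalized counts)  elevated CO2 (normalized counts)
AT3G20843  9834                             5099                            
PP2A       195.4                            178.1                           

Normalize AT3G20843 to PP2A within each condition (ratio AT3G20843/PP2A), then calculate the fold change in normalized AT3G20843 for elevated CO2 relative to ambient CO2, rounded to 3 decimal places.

0.569

AT3G20843/PP2A (ambient CO2) = 9834 / 195.4 = 50.328
AT3G20843/PP2A (elevated CO2) = 5099 / 178.1 = 28.63
Fold change = 28.63 / 50.328 = 0.5689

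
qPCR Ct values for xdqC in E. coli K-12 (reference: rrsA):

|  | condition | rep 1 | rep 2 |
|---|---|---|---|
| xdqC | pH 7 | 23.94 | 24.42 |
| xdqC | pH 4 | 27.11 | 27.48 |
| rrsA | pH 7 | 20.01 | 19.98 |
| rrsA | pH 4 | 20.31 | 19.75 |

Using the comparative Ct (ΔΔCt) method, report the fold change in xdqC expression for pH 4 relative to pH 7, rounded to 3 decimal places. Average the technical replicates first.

Mean Ct: xdqC pH 7 24.180; xdqC pH 4 27.295; rrsA pH 7 19.995; rrsA pH 4 20.030
ΔCt(pH 7) = 24.180 − 19.995 = 4.185
ΔCt(pH 4) = 27.295 − 20.030 = 7.265
ΔΔCt = 7.265 − 4.185 = 3.080
Fold change = 2^(−3.080) = 0.1183

0.118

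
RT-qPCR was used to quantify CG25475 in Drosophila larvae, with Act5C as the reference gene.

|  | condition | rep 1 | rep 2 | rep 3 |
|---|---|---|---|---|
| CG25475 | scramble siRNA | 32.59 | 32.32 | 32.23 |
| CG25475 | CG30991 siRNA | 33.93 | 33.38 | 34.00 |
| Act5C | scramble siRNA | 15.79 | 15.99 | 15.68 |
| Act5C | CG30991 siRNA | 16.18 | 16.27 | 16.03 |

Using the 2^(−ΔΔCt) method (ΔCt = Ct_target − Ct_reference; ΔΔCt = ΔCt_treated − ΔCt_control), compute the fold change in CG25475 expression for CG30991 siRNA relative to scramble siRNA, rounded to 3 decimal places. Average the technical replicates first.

0.483

Mean Ct: CG25475 scramble siRNA 32.380; CG25475 CG30991 siRNA 33.770; Act5C scramble siRNA 15.820; Act5C CG30991 siRNA 16.160
ΔCt(scramble siRNA) = 32.380 − 15.820 = 16.560
ΔCt(CG30991 siRNA) = 33.770 − 16.160 = 17.610
ΔΔCt = 17.610 − 16.560 = 1.050
Fold change = 2^(−1.050) = 0.4830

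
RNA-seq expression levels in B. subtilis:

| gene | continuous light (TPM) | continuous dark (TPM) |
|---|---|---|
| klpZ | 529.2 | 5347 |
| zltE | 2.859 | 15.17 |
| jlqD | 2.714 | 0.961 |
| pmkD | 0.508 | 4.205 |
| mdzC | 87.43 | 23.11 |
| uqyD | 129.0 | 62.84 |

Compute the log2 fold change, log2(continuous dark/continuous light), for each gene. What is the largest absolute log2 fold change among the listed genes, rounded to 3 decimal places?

log2(5347/529.2) = 3.337  (klpZ)
log2(15.17/2.859) = 2.408  (zltE)
log2(0.961/2.714) = -1.498  (jlqD)
log2(4.205/0.508) = 3.049  (pmkD)
log2(23.11/87.43) = -1.920  (mdzC)
log2(62.84/129.0) = -1.038  (uqyD)
The largest magnitude belongs to klpZ.

3.337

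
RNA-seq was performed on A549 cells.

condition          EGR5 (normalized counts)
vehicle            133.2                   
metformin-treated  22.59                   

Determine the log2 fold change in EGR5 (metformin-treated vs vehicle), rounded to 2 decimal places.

-2.56

Fold change = 22.59 / 133.2 = 0.1696
log2(0.1696) = -2.560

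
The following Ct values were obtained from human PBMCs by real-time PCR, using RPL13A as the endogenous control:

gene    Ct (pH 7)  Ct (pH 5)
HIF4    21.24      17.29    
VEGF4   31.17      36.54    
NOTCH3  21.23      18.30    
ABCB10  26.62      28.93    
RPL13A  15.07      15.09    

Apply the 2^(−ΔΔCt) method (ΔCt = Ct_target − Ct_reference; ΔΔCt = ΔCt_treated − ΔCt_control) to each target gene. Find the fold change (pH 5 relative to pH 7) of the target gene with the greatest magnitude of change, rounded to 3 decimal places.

HIF4: ΔΔCt = (17.29−15.09) − (21.24−15.07) = 2.20 − 6.17 = -3.97; fold change = 2^3.97 = 15.671
VEGF4: ΔΔCt = (36.54−15.09) − (31.17−15.07) = 21.45 − 16.10 = 5.35; fold change = 2^-5.35 = 0.025
NOTCH3: ΔΔCt = (18.30−15.09) − (21.23−15.07) = 3.21 − 6.16 = -2.95; fold change = 2^2.95 = 7.727
ABCB10: ΔΔCt = (28.93−15.09) − (26.62−15.07) = 13.84 − 11.55 = 2.29; fold change = 2^-2.29 = 0.204
VEGF4 has the largest |ΔΔCt| = 5.35.

0.025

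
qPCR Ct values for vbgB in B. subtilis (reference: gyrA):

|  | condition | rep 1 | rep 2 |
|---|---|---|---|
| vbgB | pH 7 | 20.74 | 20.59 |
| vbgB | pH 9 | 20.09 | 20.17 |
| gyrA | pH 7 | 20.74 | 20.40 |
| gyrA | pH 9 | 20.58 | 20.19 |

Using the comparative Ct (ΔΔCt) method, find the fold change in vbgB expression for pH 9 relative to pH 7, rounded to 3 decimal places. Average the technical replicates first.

Mean Ct: vbgB pH 7 20.665; vbgB pH 9 20.130; gyrA pH 7 20.570; gyrA pH 9 20.385
ΔCt(pH 7) = 20.665 − 20.570 = 0.095
ΔCt(pH 9) = 20.130 − 20.385 = -0.255
ΔΔCt = -0.255 − 0.095 = -0.350
Fold change = 2^(−(-0.350)) = 2^0.350 = 1.2746

1.275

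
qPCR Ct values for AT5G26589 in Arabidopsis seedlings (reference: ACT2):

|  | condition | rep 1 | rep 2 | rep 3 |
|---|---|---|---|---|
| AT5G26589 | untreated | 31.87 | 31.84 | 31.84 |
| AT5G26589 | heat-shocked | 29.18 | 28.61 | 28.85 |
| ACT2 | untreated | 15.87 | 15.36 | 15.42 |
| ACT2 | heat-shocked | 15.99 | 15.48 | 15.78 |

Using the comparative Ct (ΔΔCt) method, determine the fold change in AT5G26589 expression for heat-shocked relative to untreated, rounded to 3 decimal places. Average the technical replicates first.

9.000

Mean Ct: AT5G26589 untreated 31.850; AT5G26589 heat-shocked 28.880; ACT2 untreated 15.550; ACT2 heat-shocked 15.750
ΔCt(untreated) = 31.850 − 15.550 = 16.300
ΔCt(heat-shocked) = 28.880 − 15.750 = 13.130
ΔΔCt = 13.130 − 16.300 = -3.170
Fold change = 2^(−(-3.170)) = 2^3.170 = 9.0005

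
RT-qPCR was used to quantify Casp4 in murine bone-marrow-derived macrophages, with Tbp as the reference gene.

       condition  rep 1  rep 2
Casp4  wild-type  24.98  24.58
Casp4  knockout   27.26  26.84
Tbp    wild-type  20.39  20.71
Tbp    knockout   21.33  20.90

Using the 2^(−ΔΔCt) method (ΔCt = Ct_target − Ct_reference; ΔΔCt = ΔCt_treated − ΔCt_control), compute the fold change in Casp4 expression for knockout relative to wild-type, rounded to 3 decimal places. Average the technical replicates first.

0.307

Mean Ct: Casp4 wild-type 24.780; Casp4 knockout 27.050; Tbp wild-type 20.550; Tbp knockout 21.115
ΔCt(wild-type) = 24.780 − 20.550 = 4.230
ΔCt(knockout) = 27.050 − 21.115 = 5.935
ΔΔCt = 5.935 − 4.230 = 1.705
Fold change = 2^(−1.705) = 0.3067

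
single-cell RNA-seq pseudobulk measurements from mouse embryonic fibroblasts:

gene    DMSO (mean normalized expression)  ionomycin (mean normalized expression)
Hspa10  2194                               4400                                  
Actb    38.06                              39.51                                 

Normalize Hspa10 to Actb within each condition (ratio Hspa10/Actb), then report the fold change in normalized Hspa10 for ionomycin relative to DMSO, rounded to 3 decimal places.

1.932

Hspa10/Actb (DMSO) = 2194 / 38.06 = 57.646
Hspa10/Actb (ionomycin) = 4400 / 39.51 = 111.36
Fold change = 111.36 / 57.646 = 1.9319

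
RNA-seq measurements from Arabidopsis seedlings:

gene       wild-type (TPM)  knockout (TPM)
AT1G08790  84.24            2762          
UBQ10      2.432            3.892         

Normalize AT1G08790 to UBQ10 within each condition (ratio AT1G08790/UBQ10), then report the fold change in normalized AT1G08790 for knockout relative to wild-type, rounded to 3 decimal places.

20.488

AT1G08790/UBQ10 (wild-type) = 84.24 / 2.432 = 34.638
AT1G08790/UBQ10 (knockout) = 2762 / 3.892 = 709.66
Fold change = 709.66 / 34.638 = 20.4878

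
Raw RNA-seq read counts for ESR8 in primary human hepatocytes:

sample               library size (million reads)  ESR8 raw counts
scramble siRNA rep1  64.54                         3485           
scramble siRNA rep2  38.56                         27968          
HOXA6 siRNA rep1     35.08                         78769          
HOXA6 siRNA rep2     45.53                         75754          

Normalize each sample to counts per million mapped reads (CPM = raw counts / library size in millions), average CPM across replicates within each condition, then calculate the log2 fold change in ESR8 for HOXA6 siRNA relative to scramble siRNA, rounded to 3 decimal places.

CPM(scramble siRNA rep1) = 3485 / 64.54 = 53.9975
CPM(scramble siRNA rep2) = 27968 / 38.56 = 725.3112
CPM(HOXA6 siRNA rep1) = 78769 / 35.08 = 2245.4105
CPM(HOXA6 siRNA rep2) = 75754 / 45.53 = 1663.8260
mean CPM(scramble siRNA) = 389.6544; mean CPM(HOXA6 siRNA) = 1954.6183
Fold change = 1954.6183 / 389.6544 = 5.01629
log2(5.01629) = 2.3266

2.327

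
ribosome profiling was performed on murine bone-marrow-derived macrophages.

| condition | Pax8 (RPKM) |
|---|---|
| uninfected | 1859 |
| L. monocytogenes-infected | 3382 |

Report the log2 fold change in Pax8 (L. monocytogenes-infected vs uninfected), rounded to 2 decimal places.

0.86

Fold change = 3382 / 1859 = 1.8193
log2(1.8193) = 0.863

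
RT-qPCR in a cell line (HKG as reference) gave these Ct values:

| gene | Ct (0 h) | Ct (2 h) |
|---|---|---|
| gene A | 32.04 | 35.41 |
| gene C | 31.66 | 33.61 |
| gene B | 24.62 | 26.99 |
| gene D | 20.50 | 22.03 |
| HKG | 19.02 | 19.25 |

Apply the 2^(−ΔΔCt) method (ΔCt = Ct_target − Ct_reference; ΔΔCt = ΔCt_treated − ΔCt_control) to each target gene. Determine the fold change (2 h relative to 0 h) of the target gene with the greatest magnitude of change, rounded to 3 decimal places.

gene A: ΔΔCt = (35.41−19.25) − (32.04−19.02) = 16.16 − 13.02 = 3.14; fold change = 2^-3.14 = 0.113
gene C: ΔΔCt = (33.61−19.25) − (31.66−19.02) = 14.36 − 12.64 = 1.72; fold change = 2^-1.72 = 0.304
gene B: ΔΔCt = (26.99−19.25) − (24.62−19.02) = 7.74 − 5.60 = 2.14; fold change = 2^-2.14 = 0.227
gene D: ΔΔCt = (22.03−19.25) − (20.50−19.02) = 2.78 − 1.48 = 1.30; fold change = 2^-1.30 = 0.406
gene A has the largest |ΔΔCt| = 3.14.

0.113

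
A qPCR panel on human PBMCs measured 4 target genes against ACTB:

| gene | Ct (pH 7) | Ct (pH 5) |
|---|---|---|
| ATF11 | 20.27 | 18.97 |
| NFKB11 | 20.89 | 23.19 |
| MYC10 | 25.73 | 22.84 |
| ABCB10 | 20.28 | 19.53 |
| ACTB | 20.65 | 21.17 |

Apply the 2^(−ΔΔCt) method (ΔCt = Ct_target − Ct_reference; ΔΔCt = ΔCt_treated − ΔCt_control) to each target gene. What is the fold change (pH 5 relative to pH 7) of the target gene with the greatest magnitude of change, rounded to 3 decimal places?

10.629

ATF11: ΔΔCt = (18.97−21.17) − (20.27−20.65) = -2.20 − (-0.38) = -1.82; fold change = 2^1.82 = 3.531
NFKB11: ΔΔCt = (23.19−21.17) − (20.89−20.65) = 2.02 − 0.24 = 1.78; fold change = 2^-1.78 = 0.291
MYC10: ΔΔCt = (22.84−21.17) − (25.73−20.65) = 1.67 − 5.08 = -3.41; fold change = 2^3.41 = 10.629
ABCB10: ΔΔCt = (19.53−21.17) − (20.28−20.65) = -1.64 − (-0.37) = -1.27; fold change = 2^1.27 = 2.412
MYC10 has the largest |ΔΔCt| = 3.41.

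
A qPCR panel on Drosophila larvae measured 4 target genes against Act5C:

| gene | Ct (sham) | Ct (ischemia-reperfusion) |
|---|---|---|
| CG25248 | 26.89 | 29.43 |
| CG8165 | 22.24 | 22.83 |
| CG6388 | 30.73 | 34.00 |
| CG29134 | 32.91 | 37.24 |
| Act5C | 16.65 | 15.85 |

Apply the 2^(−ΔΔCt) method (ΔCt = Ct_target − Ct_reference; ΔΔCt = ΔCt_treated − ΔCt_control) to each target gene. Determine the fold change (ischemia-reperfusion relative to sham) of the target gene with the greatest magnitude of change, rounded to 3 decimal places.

0.029

CG25248: ΔΔCt = (29.43−15.85) − (26.89−16.65) = 13.58 − 10.24 = 3.34; fold change = 2^-3.34 = 0.099
CG8165: ΔΔCt = (22.83−15.85) − (22.24−16.65) = 6.98 − 5.59 = 1.39; fold change = 2^-1.39 = 0.382
CG6388: ΔΔCt = (34.00−15.85) − (30.73−16.65) = 18.15 − 14.08 = 4.07; fold change = 2^-4.07 = 0.060
CG29134: ΔΔCt = (37.24−15.85) − (32.91−16.65) = 21.39 − 16.26 = 5.13; fold change = 2^-5.13 = 0.029
CG29134 has the largest |ΔΔCt| = 5.13.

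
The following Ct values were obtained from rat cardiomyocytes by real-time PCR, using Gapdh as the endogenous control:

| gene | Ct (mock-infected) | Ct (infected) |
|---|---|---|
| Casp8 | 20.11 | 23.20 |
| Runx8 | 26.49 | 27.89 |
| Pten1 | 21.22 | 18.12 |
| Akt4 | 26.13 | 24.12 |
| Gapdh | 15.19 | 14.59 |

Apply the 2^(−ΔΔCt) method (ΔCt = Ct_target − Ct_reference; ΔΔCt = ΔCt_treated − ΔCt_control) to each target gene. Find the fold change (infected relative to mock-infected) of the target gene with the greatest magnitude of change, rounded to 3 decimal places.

0.077

Casp8: ΔΔCt = (23.20−14.59) − (20.11−15.19) = 8.61 − 4.92 = 3.69; fold change = 2^-3.69 = 0.077
Runx8: ΔΔCt = (27.89−14.59) − (26.49−15.19) = 13.30 − 11.30 = 2.00; fold change = 2^-2.00 = 0.250
Pten1: ΔΔCt = (18.12−14.59) − (21.22−15.19) = 3.53 − 6.03 = -2.50; fold change = 2^2.50 = 5.657
Akt4: ΔΔCt = (24.12−14.59) − (26.13−15.19) = 9.53 − 10.94 = -1.41; fold change = 2^1.41 = 2.657
Casp8 has the largest |ΔΔCt| = 3.69.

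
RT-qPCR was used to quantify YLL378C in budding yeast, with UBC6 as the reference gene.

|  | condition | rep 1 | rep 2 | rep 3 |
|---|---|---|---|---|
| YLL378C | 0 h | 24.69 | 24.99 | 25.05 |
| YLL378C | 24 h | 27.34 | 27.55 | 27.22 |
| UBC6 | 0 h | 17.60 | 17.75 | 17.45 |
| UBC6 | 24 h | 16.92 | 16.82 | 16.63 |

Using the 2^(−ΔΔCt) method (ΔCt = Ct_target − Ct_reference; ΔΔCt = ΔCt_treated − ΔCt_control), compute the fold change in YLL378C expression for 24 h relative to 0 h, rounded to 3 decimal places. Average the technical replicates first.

0.104

Mean Ct: YLL378C 0 h 24.910; YLL378C 24 h 27.370; UBC6 0 h 17.600; UBC6 24 h 16.790
ΔCt(0 h) = 24.910 − 17.600 = 7.310
ΔCt(24 h) = 27.370 − 16.790 = 10.580
ΔΔCt = 10.580 − 7.310 = 3.270
Fold change = 2^(−3.270) = 0.1037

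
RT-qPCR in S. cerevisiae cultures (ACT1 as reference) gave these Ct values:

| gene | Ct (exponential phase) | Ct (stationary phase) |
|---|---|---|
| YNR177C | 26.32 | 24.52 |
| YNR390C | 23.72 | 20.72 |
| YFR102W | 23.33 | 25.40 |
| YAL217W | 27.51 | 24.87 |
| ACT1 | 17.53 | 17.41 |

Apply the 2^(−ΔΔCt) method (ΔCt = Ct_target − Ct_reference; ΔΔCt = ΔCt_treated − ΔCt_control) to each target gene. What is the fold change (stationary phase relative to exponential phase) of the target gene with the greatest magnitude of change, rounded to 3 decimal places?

7.362

YNR177C: ΔΔCt = (24.52−17.41) − (26.32−17.53) = 7.11 − 8.79 = -1.68; fold change = 2^1.68 = 3.204
YNR390C: ΔΔCt = (20.72−17.41) − (23.72−17.53) = 3.31 − 6.19 = -2.88; fold change = 2^2.88 = 7.362
YFR102W: ΔΔCt = (25.40−17.41) − (23.33−17.53) = 7.99 − 5.80 = 2.19; fold change = 2^-2.19 = 0.219
YAL217W: ΔΔCt = (24.87−17.41) − (27.51−17.53) = 7.46 − 9.98 = -2.52; fold change = 2^2.52 = 5.736
YNR390C has the largest |ΔΔCt| = 2.88.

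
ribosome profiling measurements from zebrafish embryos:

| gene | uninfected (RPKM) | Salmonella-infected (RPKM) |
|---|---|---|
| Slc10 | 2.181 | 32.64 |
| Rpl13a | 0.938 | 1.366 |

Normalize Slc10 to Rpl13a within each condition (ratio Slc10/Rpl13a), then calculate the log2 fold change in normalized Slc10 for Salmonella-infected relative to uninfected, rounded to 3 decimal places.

3.361

Slc10/Rpl13a (uninfected) = 2.181 / 0.938 = 2.3252
Slc10/Rpl13a (Salmonella-infected) = 32.64 / 1.366 = 23.895
Fold change = 23.895 / 2.3252 = 10.2765
log2(10.2765) = 3.3613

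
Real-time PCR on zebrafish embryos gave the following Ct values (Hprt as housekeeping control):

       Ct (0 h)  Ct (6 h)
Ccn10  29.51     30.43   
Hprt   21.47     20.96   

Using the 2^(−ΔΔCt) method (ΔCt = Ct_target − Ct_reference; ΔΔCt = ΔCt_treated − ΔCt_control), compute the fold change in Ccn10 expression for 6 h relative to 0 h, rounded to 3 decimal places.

ΔCt(0 h) = 29.510 − 21.470 = 8.040
ΔCt(6 h) = 30.430 − 20.960 = 9.470
ΔΔCt = 9.470 − 8.040 = 1.430
Fold change = 2^(−1.430) = 0.3711

0.371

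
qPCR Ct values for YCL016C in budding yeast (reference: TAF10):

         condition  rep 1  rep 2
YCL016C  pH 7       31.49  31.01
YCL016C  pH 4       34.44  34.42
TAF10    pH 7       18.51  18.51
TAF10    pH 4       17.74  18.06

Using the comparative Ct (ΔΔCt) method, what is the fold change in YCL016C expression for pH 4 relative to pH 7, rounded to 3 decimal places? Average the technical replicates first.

Mean Ct: YCL016C pH 7 31.250; YCL016C pH 4 34.430; TAF10 pH 7 18.510; TAF10 pH 4 17.900
ΔCt(pH 7) = 31.250 − 18.510 = 12.740
ΔCt(pH 4) = 34.430 − 17.900 = 16.530
ΔΔCt = 16.530 − 12.740 = 3.790
Fold change = 2^(−3.790) = 0.0723

0.072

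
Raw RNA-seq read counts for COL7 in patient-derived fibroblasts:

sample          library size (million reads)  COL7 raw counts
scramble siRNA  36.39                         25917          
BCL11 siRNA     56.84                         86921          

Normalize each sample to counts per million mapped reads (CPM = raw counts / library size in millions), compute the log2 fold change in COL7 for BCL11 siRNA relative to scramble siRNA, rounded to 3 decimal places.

CPM(scramble siRNA) = 25917 / 36.39 = 712.2012
CPM(BCL11 siRNA) = 86921 / 56.84 = 1529.2224
Fold change = 1529.2224 / 712.2012 = 2.14718
log2(2.14718) = 1.1024

1.102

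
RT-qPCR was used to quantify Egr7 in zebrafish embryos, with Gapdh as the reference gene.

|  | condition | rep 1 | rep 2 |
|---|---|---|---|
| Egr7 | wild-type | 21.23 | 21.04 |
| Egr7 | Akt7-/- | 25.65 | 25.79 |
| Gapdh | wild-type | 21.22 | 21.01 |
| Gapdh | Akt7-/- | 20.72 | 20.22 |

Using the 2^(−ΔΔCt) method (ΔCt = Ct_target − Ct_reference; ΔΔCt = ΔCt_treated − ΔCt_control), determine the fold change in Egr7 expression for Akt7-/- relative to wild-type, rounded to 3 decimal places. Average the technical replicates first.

0.027

Mean Ct: Egr7 wild-type 21.135; Egr7 Akt7-/- 25.720; Gapdh wild-type 21.115; Gapdh Akt7-/- 20.470
ΔCt(wild-type) = 21.135 − 21.115 = 0.020
ΔCt(Akt7-/-) = 25.720 − 20.470 = 5.250
ΔΔCt = 5.250 − 0.020 = 5.230
Fold change = 2^(−5.230) = 0.0266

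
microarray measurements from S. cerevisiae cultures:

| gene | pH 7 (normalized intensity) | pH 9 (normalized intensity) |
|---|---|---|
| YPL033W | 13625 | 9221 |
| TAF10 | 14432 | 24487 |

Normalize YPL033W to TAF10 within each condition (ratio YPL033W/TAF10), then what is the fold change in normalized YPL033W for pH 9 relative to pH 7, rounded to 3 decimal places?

YPL033W/TAF10 (pH 7) = 13625 / 14432 = 0.94408
YPL033W/TAF10 (pH 9) = 9221 / 24487 = 0.37657
Fold change = 0.37657 / 0.94408 = 0.3989

0.399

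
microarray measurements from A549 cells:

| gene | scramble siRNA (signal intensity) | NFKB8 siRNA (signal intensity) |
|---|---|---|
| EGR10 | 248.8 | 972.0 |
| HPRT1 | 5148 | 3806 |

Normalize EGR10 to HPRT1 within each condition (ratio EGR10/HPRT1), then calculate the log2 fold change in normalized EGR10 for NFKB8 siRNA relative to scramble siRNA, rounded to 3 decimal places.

EGR10/HPRT1 (scramble siRNA) = 248.8 / 5148 = 0.048329
EGR10/HPRT1 (NFKB8 siRNA) = 972.0 / 3806 = 0.25539
Fold change = 0.25539 / 0.048329 = 5.2843
log2(5.2843) = 2.4017

2.402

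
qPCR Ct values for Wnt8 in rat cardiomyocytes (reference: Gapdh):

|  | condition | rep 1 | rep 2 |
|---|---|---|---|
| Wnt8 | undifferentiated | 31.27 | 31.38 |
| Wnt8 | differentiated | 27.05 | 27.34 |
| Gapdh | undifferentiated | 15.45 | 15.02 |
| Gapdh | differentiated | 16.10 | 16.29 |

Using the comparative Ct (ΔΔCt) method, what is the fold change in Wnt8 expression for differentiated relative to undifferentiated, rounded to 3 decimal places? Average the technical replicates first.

34.060

Mean Ct: Wnt8 undifferentiated 31.325; Wnt8 differentiated 27.195; Gapdh undifferentiated 15.235; Gapdh differentiated 16.195
ΔCt(undifferentiated) = 31.325 − 15.235 = 16.090
ΔCt(differentiated) = 27.195 − 16.195 = 11.000
ΔΔCt = 11.000 − 16.090 = -5.090
Fold change = 2^(−(-5.090)) = 2^5.090 = 34.0598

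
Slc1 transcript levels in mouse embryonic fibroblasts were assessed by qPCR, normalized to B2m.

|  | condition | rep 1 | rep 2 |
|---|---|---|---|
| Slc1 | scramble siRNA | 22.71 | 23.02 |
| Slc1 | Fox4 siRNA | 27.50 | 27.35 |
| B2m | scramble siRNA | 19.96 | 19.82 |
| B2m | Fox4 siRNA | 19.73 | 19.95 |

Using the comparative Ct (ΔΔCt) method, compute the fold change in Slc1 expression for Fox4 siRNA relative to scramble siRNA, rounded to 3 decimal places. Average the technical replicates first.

Mean Ct: Slc1 scramble siRNA 22.865; Slc1 Fox4 siRNA 27.425; B2m scramble siRNA 19.890; B2m Fox4 siRNA 19.840
ΔCt(scramble siRNA) = 22.865 − 19.890 = 2.975
ΔCt(Fox4 siRNA) = 27.425 − 19.840 = 7.585
ΔΔCt = 7.585 − 2.975 = 4.610
Fold change = 2^(−4.610) = 0.0409

0.041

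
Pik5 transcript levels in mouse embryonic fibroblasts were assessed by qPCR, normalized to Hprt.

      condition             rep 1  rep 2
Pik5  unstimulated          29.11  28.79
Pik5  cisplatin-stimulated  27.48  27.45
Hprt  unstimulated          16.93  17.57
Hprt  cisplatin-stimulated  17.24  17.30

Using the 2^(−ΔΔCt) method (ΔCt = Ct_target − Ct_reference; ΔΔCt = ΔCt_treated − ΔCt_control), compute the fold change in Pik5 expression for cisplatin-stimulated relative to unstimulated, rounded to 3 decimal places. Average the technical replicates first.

2.838

Mean Ct: Pik5 unstimulated 28.950; Pik5 cisplatin-stimulated 27.465; Hprt unstimulated 17.250; Hprt cisplatin-stimulated 17.270
ΔCt(unstimulated) = 28.950 − 17.250 = 11.700
ΔCt(cisplatin-stimulated) = 27.465 − 17.270 = 10.195
ΔΔCt = 10.195 − 11.700 = -1.505
Fold change = 2^(−(-1.505)) = 2^1.505 = 2.8382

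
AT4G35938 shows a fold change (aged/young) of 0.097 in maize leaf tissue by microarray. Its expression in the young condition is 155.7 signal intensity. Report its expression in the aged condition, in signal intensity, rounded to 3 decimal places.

15.103

aged expression = 155.7 × 0.097 = 15.103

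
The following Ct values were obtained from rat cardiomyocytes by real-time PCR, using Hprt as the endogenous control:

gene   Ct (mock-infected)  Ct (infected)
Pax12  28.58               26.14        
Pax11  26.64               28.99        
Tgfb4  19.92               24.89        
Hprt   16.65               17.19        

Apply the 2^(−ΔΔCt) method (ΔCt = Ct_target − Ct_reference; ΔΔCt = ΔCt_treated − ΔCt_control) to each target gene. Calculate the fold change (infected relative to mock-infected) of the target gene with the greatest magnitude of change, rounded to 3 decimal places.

0.046

Pax12: ΔΔCt = (26.14−17.19) − (28.58−16.65) = 8.95 − 11.93 = -2.98; fold change = 2^2.98 = 7.890
Pax11: ΔΔCt = (28.99−17.19) − (26.64−16.65) = 11.80 − 9.99 = 1.81; fold change = 2^-1.81 = 0.285
Tgfb4: ΔΔCt = (24.89−17.19) − (19.92−16.65) = 7.70 − 3.27 = 4.43; fold change = 2^-4.43 = 0.046
Tgfb4 has the largest |ΔΔCt| = 4.43.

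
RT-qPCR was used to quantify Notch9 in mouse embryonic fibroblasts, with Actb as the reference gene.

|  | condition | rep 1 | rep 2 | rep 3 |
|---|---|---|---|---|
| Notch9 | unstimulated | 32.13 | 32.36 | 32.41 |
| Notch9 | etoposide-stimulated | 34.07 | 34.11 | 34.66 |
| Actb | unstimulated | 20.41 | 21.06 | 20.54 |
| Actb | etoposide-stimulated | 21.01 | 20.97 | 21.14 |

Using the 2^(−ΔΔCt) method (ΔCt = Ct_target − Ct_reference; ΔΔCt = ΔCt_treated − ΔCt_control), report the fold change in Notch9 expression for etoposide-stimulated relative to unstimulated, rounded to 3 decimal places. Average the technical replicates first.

Mean Ct: Notch9 unstimulated 32.300; Notch9 etoposide-stimulated 34.280; Actb unstimulated 20.670; Actb etoposide-stimulated 21.040
ΔCt(unstimulated) = 32.300 − 20.670 = 11.630
ΔCt(etoposide-stimulated) = 34.280 − 21.040 = 13.240
ΔΔCt = 13.240 − 11.630 = 1.610
Fold change = 2^(−1.610) = 0.3276

0.328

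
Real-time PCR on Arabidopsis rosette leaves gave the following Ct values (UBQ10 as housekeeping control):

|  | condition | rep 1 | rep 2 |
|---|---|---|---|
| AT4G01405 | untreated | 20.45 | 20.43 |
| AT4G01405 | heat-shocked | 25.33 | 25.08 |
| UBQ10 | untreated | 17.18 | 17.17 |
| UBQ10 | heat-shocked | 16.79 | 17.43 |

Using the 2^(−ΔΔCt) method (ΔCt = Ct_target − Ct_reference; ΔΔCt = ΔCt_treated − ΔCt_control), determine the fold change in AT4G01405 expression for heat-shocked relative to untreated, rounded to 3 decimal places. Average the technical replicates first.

0.035

Mean Ct: AT4G01405 untreated 20.440; AT4G01405 heat-shocked 25.205; UBQ10 untreated 17.175; UBQ10 heat-shocked 17.110
ΔCt(untreated) = 20.440 − 17.175 = 3.265
ΔCt(heat-shocked) = 25.205 − 17.110 = 8.095
ΔΔCt = 8.095 − 3.265 = 4.830
Fold change = 2^(−4.830) = 0.0352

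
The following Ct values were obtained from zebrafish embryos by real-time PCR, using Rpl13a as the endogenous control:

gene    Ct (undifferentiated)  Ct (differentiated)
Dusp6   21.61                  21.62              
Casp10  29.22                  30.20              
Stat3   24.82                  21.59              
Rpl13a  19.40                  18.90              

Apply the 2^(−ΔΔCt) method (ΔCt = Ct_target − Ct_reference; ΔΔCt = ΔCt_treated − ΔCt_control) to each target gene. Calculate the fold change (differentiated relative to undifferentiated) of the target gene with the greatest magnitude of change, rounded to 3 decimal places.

Dusp6: ΔΔCt = (21.62−18.90) − (21.61−19.40) = 2.72 − 2.21 = 0.51; fold change = 2^-0.51 = 0.702
Casp10: ΔΔCt = (30.20−18.90) − (29.22−19.40) = 11.30 − 9.82 = 1.48; fold change = 2^-1.48 = 0.358
Stat3: ΔΔCt = (21.59−18.90) − (24.82−19.40) = 2.69 − 5.42 = -2.73; fold change = 2^2.73 = 6.635
Stat3 has the largest |ΔΔCt| = 2.73.

6.635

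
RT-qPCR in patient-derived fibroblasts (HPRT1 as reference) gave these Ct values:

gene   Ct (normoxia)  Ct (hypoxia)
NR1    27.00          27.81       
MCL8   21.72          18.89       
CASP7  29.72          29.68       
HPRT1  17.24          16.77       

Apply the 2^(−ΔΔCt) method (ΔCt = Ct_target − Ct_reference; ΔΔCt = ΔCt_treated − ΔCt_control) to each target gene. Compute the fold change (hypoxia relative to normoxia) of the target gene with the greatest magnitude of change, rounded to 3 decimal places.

5.134

NR1: ΔΔCt = (27.81−16.77) − (27.00−17.24) = 11.04 − 9.76 = 1.28; fold change = 2^-1.28 = 0.412
MCL8: ΔΔCt = (18.89−16.77) − (21.72−17.24) = 2.12 − 4.48 = -2.36; fold change = 2^2.36 = 5.134
CASP7: ΔΔCt = (29.68−16.77) − (29.72−17.24) = 12.91 − 12.48 = 0.43; fold change = 2^-0.43 = 0.742
MCL8 has the largest |ΔΔCt| = 2.36.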